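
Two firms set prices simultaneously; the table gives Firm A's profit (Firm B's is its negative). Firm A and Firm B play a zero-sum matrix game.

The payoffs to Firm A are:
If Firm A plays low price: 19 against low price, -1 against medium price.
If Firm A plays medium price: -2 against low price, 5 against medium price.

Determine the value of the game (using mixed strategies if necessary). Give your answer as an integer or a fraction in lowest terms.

31/9

Row minima are -1 and -2, so Firm A's maximin is -1; column maxima are 19 and 5, so Firm B's minimax is 5. These differ, so the equilibrium is in mixed strategies.
Let Firm A play low price with probability p. Firm B is indifferent when 19p − 2(1−p) = −p + 5(1−p), giving p = 7/27.
Let Firm B play low price with probability q. Firm A is indifferent when 19q − (1−q) = −2q + 5(1−q), giving q = 2/9.
The value is 19·(2/9) + (-1)·(7/9) = 31/9.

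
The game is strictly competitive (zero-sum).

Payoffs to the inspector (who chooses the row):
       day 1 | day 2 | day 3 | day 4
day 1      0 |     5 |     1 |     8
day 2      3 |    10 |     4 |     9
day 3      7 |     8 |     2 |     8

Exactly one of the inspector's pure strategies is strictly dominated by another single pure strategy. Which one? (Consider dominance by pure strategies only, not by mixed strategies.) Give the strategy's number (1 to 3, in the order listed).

Compare day 1 with day 2: 3 > 0, 10 > 5, 4 > 1, 9 > 8.
So day 2 strictly dominates day 1 for the inspector; day 1 is strictly dominated.

1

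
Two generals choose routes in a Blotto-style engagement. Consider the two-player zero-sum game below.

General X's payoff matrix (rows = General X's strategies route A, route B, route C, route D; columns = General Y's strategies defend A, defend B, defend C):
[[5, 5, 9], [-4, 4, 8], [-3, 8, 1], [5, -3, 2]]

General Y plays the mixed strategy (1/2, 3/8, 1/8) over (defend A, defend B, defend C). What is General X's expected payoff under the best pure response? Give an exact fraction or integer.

11/2

route A: (5)·(1/2) + (5)·(3/8) + (9)·(1/8) = 11/2.
route B: (-4)·(1/2) + (4)·(3/8) + (8)·(1/8) = 1/2.
route C: (-3)·(1/2) + (8)·(3/8) + (1)·(1/8) = 13/8.
route D: (5)·(1/2) + (-3)·(3/8) + (2)·(1/8) = 13/8.
The best pure response is route A with expected payoff 11/2.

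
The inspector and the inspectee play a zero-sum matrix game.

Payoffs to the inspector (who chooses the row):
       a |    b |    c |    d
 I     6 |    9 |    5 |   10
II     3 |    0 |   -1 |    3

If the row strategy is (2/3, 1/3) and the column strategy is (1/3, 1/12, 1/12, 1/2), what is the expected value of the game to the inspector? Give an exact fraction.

Against (1/3, 1/12, 1/12, 1/2), each row's expected payoff is I: 49/6; II: 29/12.
Taking the (2/3, 1/3)-weighted average: (2/3)·(49/6) + (1/3)·(29/12) = 25/4.

25/4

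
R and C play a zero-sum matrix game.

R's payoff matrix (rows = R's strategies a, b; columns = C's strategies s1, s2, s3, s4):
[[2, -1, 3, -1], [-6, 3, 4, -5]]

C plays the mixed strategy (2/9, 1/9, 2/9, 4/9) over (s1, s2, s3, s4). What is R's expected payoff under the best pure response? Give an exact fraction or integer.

5/9

a: (2)·(2/9) + (-1)·(1/9) + (3)·(2/9) + (-1)·(4/9) = 5/9.
b: (-6)·(2/9) + (3)·(1/9) + (4)·(2/9) + (-5)·(4/9) = -7/3.
The best pure response is a with expected payoff 5/9.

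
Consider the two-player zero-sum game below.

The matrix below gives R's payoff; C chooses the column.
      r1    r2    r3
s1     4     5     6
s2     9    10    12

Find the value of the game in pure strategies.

9

Row minima: 4, 9 → R's maximin is 9.
Column maxima: 9, 10, 12 → C's minimax is 9.
They coincide at (s2, r1), so the value is 9.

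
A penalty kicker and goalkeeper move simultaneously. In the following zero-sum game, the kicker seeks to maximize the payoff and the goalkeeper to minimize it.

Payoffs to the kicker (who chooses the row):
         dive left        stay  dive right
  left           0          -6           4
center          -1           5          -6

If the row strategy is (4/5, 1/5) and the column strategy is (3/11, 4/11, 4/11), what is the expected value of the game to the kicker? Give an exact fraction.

Against (3/11, 4/11, 4/11), each row's expected payoff is left: -8/11; center: -7/11.
Taking the (4/5, 1/5)-weighted average: (4/5)·(-8/11) + (1/5)·(-7/11) = -39/55.

-39/55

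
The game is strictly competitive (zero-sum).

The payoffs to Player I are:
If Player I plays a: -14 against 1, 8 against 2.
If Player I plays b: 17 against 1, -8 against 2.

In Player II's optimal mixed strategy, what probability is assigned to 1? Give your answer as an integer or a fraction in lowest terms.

Row minima are -14 and -8, so Player I's maximin is -8; column maxima are 17 and 8, so Player II's minimax is 8. These differ, so the equilibrium is in mixed strategies.
Let Player II play 1 with probability q. Player I is indifferent when −14q + 8(1−q) = 17q − 8(1−q), giving q = 16/47.

16/47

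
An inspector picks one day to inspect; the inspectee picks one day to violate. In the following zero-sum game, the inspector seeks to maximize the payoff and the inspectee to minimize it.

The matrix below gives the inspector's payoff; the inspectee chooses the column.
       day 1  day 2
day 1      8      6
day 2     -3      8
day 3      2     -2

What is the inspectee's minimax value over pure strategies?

8

The worst case (largest entry) in each column is day 1: 8, day 2: 8.
The best (smallest) of these is 8.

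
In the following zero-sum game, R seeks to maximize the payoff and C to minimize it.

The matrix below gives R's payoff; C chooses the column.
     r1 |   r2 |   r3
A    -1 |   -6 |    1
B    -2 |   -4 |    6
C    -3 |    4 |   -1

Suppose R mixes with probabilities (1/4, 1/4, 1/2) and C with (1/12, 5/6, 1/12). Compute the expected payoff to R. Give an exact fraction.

Against (1/12, 5/6, 1/12), each row's expected payoff is A: -5; B: -3; C: 3.
Taking the (1/4, 1/4, 1/2)-weighted average: (1/4)·(-5) + (1/4)·(-3) + (1/2)·(3) = -1/2.

-1/2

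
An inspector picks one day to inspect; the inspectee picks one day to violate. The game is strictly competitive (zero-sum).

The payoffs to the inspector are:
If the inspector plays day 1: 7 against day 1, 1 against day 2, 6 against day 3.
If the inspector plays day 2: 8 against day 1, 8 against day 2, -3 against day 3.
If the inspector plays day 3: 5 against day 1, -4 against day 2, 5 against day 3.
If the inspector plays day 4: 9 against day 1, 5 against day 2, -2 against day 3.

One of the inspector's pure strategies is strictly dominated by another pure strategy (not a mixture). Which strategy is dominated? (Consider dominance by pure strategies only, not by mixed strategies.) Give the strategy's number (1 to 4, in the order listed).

Compare day 3 with day 1: 7 > 5, 1 > -4, 6 > 5.
So day 1 strictly dominates day 3 for the inspector; day 3 is strictly dominated.

3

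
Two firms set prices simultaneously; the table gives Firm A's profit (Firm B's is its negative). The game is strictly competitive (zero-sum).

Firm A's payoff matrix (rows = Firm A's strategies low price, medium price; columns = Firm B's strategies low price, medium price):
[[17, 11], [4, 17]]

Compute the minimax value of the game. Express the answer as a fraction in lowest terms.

Row minima are 11 and 4, so Firm A's maximin is 11; column maxima are 17 and 17, so Firm B's minimax is 17. These differ, so the equilibrium is in mixed strategies.
Let Firm A play low price with probability p. Firm B is indifferent when 17p + 4(1−p) = 11p + 17(1−p), giving p = 13/19.
Let Firm B play low price with probability q. Firm A is indifferent when 17q + 11(1−q) = 4q + 17(1−q), giving q = 6/19.
The value is 17·(6/19) + (11)·(13/19) = 245/19.

245/19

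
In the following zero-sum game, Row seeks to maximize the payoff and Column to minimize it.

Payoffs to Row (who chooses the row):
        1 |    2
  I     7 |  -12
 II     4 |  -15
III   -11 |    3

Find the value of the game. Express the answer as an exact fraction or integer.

-37/11

Row II is strictly dominated by row I, so Row never plays it.
The remaining 2×2 game on (I, III) × (1, 2) has no saddle point. Let Row play I with probability p; indifference gives 7p − 11(1−p) = −12p + 3(1−p), so p = 14/33.
Similarly Column's optimal q on 1 is 5/11, and the value is 7·(5/11) + (-12)·(6/11) = -37/11.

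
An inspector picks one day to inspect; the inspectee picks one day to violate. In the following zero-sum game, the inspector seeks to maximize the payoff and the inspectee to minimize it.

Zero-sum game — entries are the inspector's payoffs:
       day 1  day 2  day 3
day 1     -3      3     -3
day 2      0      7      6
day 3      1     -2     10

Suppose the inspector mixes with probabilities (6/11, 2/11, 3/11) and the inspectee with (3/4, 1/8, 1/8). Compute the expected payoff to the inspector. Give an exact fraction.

-5/11

Against (3/4, 1/8, 1/8), each row's expected payoff is day 1: -9/4; day 2: 13/8; day 3: 7/4.
Taking the (6/11, 2/11, 3/11)-weighted average: (6/11)·(-9/4) + (2/11)·(13/8) + (3/11)·(7/4) = -5/11.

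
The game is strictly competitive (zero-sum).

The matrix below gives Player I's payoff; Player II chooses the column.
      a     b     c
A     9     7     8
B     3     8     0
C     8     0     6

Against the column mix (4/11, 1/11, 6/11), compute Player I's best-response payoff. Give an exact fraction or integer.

91/11

A: (9)·(4/11) + (7)·(1/11) + (8)·(6/11) = 91/11.
B: (3)·(4/11) + (8)·(1/11) + (0)·(6/11) = 20/11.
C: (8)·(4/11) + (0)·(1/11) + (6)·(6/11) = 68/11.
The best pure response is A with expected payoff 91/11.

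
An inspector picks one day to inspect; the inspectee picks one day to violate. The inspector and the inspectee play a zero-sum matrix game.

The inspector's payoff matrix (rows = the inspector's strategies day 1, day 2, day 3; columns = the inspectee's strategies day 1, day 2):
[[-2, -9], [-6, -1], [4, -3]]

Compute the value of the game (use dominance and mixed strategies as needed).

-11/6

Row day 1 is strictly dominated by row day 3, so the inspector never plays it.
The remaining 2×2 game on (day 2, day 3) × (day 1, day 2) has no saddle point. Let the inspector play day 2 with probability p; indifference gives −6p + 4(1−p) = −p − 3(1−p), so p = 7/12.
Similarly the inspectee's optimal q on day 1 is 1/6, and the value is -6·(1/6) + (-1)·(5/6) = -11/6.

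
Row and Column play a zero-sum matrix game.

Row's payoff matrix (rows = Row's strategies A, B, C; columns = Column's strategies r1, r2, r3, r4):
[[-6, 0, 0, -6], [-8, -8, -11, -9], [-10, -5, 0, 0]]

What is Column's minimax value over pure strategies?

-6

The worst case (largest entry) in each column is r1: -6, r2: 0, r3: 0, r4: 0.
The best (smallest) of these is -6.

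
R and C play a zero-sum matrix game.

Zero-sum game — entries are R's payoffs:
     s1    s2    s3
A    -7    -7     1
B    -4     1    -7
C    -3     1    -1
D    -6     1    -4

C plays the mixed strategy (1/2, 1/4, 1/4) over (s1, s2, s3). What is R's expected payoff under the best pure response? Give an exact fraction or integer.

A: (-7)·(1/2) + (-7)·(1/4) + (1)·(1/4) = -5.
B: (-4)·(1/2) + (1)·(1/4) + (-7)·(1/4) = -7/2.
C: (-3)·(1/2) + (1)·(1/4) + (-1)·(1/4) = -3/2.
D: (-6)·(1/2) + (1)·(1/4) + (-4)·(1/4) = -15/4.
The best pure response is C with expected payoff -3/2.

-3/2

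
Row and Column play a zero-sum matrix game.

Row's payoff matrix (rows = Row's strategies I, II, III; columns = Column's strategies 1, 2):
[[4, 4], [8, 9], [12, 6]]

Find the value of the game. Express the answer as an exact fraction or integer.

60/7

Row I is strictly dominated by row II, so Row never plays it.
The remaining 2×2 game on (II, III) × (1, 2) has no saddle point. Let Row play II with probability p; indifference gives 8p + 12(1−p) = 9p + 6(1−p), so p = 6/7.
Similarly Column's optimal q on 1 is 3/7, and the value is 8·(3/7) + (9)·(4/7) = 60/7.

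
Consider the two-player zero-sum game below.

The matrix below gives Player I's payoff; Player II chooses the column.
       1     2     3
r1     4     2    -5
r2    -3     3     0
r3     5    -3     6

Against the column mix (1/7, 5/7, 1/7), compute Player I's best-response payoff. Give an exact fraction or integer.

r1: (4)·(1/7) + (2)·(5/7) + (-5)·(1/7) = 9/7.
r2: (-3)·(1/7) + (3)·(5/7) + (0)·(1/7) = 12/7.
r3: (5)·(1/7) + (-3)·(5/7) + (6)·(1/7) = -4/7.
The best pure response is r2 with expected payoff 12/7.

12/7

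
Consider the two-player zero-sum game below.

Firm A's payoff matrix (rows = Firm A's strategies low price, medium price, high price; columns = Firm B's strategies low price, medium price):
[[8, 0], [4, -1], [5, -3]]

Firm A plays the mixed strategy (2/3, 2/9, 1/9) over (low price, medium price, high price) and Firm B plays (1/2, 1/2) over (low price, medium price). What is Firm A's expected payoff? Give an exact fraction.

Against (1/2, 1/2), each row's expected payoff is low price: 4; medium price: 3/2; high price: 1.
Taking the (2/3, 2/9, 1/9)-weighted average: (2/3)·(4) + (2/9)·(3/2) + (1/9)·(1) = 28/9.

28/9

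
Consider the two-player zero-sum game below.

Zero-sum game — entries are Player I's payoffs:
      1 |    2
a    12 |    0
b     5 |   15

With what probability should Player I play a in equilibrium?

5/11

Row minima are 0 and 5, so Player I's maximin is 5; column maxima are 12 and 15, so Player II's minimax is 12. These differ, so the equilibrium is in mixed strategies.
Let Player I play a with probability p. Player II is indifferent when 12p + 5(1−p) = 15(1−p), giving p = 5/11.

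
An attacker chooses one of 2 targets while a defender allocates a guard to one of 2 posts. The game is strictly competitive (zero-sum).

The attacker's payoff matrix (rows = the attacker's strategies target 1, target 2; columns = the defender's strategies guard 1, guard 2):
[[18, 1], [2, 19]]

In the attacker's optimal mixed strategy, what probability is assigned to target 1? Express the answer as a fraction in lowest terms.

1/2

Row minima are 1 and 2, so the attacker's maximin is 2; column maxima are 18 and 19, so the defender's minimax is 18. These differ, so the equilibrium is in mixed strategies.
Let the attacker play target 1 with probability p. The defender is indifferent when 18p + 2(1−p) = p + 19(1−p), giving p = 1/2.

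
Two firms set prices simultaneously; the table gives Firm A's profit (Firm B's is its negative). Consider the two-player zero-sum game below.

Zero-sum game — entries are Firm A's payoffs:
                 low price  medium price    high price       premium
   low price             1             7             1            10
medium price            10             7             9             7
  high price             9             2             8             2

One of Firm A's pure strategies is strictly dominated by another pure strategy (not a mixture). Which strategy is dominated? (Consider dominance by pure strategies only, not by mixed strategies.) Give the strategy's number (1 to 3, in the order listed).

Compare high price with medium price: 10 > 9, 7 > 2, 9 > 8, 7 > 2.
So medium price strictly dominates high price for Firm A; high price is strictly dominated.

3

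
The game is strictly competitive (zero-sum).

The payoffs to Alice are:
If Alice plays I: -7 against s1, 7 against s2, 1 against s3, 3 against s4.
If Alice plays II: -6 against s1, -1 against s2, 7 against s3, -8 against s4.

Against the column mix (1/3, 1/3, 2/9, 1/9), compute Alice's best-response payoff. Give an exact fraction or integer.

5/9

I: (-7)·(1/3) + (7)·(1/3) + (1)·(2/9) + (3)·(1/9) = 5/9.
II: (-6)·(1/3) + (-1)·(1/3) + (7)·(2/9) + (-8)·(1/9) = -5/3.
The best pure response is I with expected payoff 5/9.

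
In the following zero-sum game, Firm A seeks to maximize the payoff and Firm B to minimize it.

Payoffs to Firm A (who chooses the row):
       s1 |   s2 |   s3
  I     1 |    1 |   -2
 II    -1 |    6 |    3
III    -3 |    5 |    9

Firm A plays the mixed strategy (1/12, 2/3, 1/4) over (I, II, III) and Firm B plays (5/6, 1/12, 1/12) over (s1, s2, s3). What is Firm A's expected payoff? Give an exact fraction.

-47/144

Against (5/6, 1/12, 1/12), each row's expected payoff is I: 3/4; II: -1/12; III: -4/3.
Taking the (1/12, 2/3, 1/4)-weighted average: (1/12)·(3/4) + (2/3)·(-1/12) + (1/4)·(-4/3) = -47/144.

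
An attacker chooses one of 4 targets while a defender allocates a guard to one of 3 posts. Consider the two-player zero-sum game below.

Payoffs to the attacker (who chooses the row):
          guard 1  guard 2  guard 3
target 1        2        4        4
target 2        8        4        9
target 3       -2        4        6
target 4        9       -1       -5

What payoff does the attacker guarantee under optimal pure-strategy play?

Row minima: 2, 4, -2, -5 → the attacker's maximin is 4.
Column maxima: 9, 4, 9 → the defender's minimax is 4.
They coincide at (target 2, guard 2), so the value is 4.

4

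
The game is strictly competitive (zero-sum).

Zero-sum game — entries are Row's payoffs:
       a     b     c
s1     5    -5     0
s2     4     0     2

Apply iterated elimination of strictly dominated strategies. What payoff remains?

0

Column c is strictly dominated by b for Column (-5<0, 0<2); eliminate c.
Column a is strictly dominated by b for Column (-5<5, 0<4); eliminate a.
Row s1 is strictly dominated by row s2 (0>-5); eliminate s1.
Only (s2, b) remains, with payoff 0.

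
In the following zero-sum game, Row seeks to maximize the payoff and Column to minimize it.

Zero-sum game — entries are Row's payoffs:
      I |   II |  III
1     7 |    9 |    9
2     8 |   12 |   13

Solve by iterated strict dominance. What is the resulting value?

Column II is strictly dominated by I for Column (7<9, 8<12); eliminate II.
Row 1 is strictly dominated by row 2 (8>7, 13>9); eliminate 1.
Column III is strictly dominated by I for Column (8<13); eliminate III.
Only (2, I) remains, with payoff 8.

8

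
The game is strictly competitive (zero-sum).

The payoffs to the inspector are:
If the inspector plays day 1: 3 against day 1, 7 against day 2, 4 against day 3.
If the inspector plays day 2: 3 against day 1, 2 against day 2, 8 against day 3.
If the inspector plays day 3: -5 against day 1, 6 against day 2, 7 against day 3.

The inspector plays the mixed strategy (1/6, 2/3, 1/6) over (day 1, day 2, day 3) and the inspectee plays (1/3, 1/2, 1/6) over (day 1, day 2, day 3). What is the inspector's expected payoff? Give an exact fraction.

7/2

Against (1/3, 1/2, 1/6), each row's expected payoff is day 1: 31/6; day 2: 10/3; day 3: 5/2.
Taking the (1/6, 2/3, 1/6)-weighted average: (1/6)·(31/6) + (2/3)·(10/3) + (1/6)·(5/2) = 7/2.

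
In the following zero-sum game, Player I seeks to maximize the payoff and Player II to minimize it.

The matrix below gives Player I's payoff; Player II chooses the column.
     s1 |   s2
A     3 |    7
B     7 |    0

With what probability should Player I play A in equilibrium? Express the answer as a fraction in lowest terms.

7/11

Row minima are 3 and 0, so Player I's maximin is 3; column maxima are 7 and 7, so Player II's minimax is 7. These differ, so the equilibrium is in mixed strategies.
Let Player I play A with probability p. Player II is indifferent when 3p + 7(1−p) = 7p, giving p = 7/11.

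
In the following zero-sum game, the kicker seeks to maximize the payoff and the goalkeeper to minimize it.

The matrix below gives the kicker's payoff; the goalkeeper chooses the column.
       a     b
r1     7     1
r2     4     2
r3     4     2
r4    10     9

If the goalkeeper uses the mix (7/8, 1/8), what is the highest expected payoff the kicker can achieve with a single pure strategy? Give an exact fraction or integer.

r1: (7)·(7/8) + (1)·(1/8) = 25/4.
r2: (4)·(7/8) + (2)·(1/8) = 15/4.
r3: (4)·(7/8) + (2)·(1/8) = 15/4.
r4: (10)·(7/8) + (9)·(1/8) = 79/8.
The best pure response is r4 with expected payoff 79/8.

79/8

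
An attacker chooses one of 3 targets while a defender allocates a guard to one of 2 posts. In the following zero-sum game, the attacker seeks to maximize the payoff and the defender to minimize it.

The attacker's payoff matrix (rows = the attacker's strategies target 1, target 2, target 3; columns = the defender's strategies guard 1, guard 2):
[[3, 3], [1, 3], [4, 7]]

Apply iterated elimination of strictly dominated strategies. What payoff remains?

Row target 1 is strictly dominated by row target 3 (4>3, 7>3); eliminate target 1.
Row target 2 is strictly dominated by row target 3 (4>1, 7>3); eliminate target 2.
Column guard 2 is strictly dominated by guard 1 for the defender (4<7); eliminate guard 2.
Only (target 3, guard 1) remains, with payoff 4.

4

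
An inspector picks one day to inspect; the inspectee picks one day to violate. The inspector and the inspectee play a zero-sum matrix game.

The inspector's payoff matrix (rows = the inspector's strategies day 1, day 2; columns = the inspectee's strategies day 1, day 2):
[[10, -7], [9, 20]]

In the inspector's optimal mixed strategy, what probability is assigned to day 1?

Row minima are -7 and 9, so the inspector's maximin is 9; column maxima are 10 and 20, so the inspectee's minimax is 10. These differ, so the equilibrium is in mixed strategies.
Let the inspector play day 1 with probability p. The inspectee is indifferent when 10p + 9(1−p) = −7p + 20(1−p), giving p = 11/28.

11/28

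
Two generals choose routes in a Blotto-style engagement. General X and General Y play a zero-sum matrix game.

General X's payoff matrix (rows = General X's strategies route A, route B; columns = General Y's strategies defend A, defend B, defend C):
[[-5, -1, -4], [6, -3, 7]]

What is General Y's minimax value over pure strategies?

-1

The worst case (largest entry) in each column is defend A: 6, defend B: -1, defend C: 7.
The best (smallest) of these is -1.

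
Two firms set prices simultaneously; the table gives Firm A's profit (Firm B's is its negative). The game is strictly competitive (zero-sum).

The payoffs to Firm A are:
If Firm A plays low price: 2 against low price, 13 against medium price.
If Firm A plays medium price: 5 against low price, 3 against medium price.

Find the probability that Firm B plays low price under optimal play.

10/13

Row minima are 2 and 3, so Firm A's maximin is 3; column maxima are 5 and 13, so Firm B's minimax is 5. These differ, so the equilibrium is in mixed strategies.
Let Firm B play low price with probability q. Firm A is indifferent when 2q + 13(1−q) = 5q + 3(1−q), giving q = 10/13.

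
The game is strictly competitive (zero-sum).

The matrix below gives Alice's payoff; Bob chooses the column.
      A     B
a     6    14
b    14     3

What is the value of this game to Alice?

Row minima are 6 and 3, so Alice's maximin is 6; column maxima are 14 and 14, so Bob's minimax is 14. These differ, so the equilibrium is in mixed strategies.
Let Alice play a with probability p. Bob is indifferent when 6p + 14(1−p) = 14p + 3(1−p), giving p = 11/19.
Let Bob play A with probability q. Alice is indifferent when 6q + 14(1−q) = 14q + 3(1−q), giving q = 11/19.
The value is 6·(11/19) + (14)·(8/19) = 178/19.

178/19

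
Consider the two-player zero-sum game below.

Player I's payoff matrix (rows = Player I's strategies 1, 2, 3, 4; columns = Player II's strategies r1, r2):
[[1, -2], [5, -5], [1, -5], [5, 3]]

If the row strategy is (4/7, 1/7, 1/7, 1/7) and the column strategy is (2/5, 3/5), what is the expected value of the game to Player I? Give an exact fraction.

Against (2/5, 3/5), each row's expected payoff is 1: -4/5; 2: -1; 3: -13/5; 4: 19/5.
Taking the (4/7, 1/7, 1/7, 1/7)-weighted average: (4/7)·(-4/5) + (1/7)·(-1) + (1/7)·(-13/5) + (1/7)·(19/5) = -3/7.

-3/7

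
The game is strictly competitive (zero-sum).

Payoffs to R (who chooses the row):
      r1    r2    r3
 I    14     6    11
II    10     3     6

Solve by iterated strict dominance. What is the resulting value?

6

Row II is strictly dominated by row I (14>10, 6>3, 11>6); eliminate II.
Column r1 is strictly dominated by r2 for C (6<14); eliminate r1.
Column r3 is strictly dominated by r2 for C (6<11); eliminate r3.
Only (I, r2) remains, with payoff 6.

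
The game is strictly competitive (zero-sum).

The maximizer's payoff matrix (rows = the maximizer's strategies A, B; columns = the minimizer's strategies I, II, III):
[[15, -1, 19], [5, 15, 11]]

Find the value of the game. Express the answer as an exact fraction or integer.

Column III is strictly dominated by I for the minimizer (it gives the maximizer more in every row).
The remaining 2×2 game on (A, B) × (I, II) has no saddle point. Let the maximizer play A with probability p; indifference gives 15p + 5(1−p) = −p + 15(1−p), so p = 5/13.
Similarly the minimizer's optimal q on I is 8/13, and the value is 15·(8/13) + (-1)·(5/13) = 115/13.

115/13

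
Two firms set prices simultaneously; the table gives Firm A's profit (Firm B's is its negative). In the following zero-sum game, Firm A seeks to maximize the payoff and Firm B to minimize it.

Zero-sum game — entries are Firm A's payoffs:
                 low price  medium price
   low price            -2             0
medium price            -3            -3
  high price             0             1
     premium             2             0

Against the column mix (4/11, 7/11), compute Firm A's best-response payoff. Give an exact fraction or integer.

low price: (-2)·(4/11) + (0)·(7/11) = -8/11.
medium price: (-3)·(4/11) + (-3)·(7/11) = -3.
high price: (0)·(4/11) + (1)·(7/11) = 7/11.
premium: (2)·(4/11) + (0)·(7/11) = 8/11.
The best pure response is premium with expected payoff 8/11.

8/11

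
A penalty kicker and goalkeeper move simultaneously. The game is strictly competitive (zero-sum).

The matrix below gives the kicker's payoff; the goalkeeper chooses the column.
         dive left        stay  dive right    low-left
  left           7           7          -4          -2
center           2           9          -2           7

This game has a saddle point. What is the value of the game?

-2

Row minima: -4, -2 → the kicker's maximin is -2.
Column maxima: 7, 9, -2, 7 → the goalkeeper's minimax is -2.
They coincide at (center, dive right), so the value is -2.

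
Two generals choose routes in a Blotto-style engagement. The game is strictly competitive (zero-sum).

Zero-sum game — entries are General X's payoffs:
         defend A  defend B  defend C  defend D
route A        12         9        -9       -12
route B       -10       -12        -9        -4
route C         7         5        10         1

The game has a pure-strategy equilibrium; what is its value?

Row minima: -12, -12, 1 → General X's maximin is 1.
Column maxima: 12, 9, 10, 1 → General Y's minimax is 1.
They coincide at (route C, defend D), so the value is 1.

1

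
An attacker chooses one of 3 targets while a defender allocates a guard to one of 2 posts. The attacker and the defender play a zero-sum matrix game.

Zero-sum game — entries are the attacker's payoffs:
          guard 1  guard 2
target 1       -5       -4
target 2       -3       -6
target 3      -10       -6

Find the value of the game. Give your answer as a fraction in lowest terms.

-9/2

Row target 3 is strictly dominated by row target 1, so the attacker never plays it.
The remaining 2×2 game on (target 1, target 2) × (guard 1, guard 2) has no saddle point. Let the attacker play target 1 with probability p; indifference gives −5p − 3(1−p) = −4p − 6(1−p), so p = 3/4.
Similarly the defender's optimal q on guard 1 is 1/2, and the value is -5·(1/2) + (-4)·(1/2) = -9/2.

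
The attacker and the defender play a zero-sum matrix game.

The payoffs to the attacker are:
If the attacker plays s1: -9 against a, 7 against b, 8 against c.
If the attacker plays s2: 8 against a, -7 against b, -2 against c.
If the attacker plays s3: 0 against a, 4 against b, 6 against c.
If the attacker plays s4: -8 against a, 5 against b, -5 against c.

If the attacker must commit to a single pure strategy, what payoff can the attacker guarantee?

0

The worst-case payoff for each row is s1: -9, s2: -7, s3: 0, s4: -8.
The best of these is 0.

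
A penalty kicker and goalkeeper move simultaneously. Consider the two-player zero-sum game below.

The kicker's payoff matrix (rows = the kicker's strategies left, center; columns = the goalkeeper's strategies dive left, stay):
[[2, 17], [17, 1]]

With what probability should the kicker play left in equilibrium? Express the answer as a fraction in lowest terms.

16/31

Row minima are 2 and 1, so the kicker's maximin is 2; column maxima are 17 and 17, so the goalkeeper's minimax is 17. These differ, so the equilibrium is in mixed strategies.
Let the kicker play left with probability p. The goalkeeper is indifferent when 2p + 17(1−p) = 17p + (1−p), giving p = 16/31.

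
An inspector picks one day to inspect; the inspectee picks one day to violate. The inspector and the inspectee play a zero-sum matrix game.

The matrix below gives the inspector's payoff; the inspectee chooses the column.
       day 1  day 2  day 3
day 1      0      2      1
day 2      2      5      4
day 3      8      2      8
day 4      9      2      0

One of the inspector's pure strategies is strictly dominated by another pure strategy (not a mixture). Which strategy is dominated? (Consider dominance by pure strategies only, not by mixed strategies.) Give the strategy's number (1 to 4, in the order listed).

1

Compare day 1 with day 2: 2 > 0, 5 > 2, 4 > 1.
So day 2 strictly dominates day 1 for the inspector; day 1 is strictly dominated.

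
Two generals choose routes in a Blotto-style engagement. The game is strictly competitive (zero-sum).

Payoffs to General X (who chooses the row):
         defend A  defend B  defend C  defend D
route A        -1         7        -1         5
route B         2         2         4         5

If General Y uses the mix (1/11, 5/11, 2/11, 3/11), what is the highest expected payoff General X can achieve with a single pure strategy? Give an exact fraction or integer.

47/11

route A: (-1)·(1/11) + (7)·(5/11) + (-1)·(2/11) + (5)·(3/11) = 47/11.
route B: (2)·(1/11) + (2)·(5/11) + (4)·(2/11) + (5)·(3/11) = 35/11.
The best pure response is route A with expected payoff 47/11.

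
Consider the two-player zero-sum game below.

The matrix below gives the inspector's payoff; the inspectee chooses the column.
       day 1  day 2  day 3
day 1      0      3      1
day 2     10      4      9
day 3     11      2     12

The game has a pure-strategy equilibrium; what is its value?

Row minima: 0, 4, 2 → the inspector's maximin is 4.
Column maxima: 11, 4, 12 → the inspectee's minimax is 4.
They coincide at (day 2, day 2), so the value is 4.

4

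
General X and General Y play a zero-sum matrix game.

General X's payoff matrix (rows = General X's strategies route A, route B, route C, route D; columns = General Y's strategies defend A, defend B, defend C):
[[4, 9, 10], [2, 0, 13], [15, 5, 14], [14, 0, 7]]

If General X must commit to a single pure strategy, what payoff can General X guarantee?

5

The worst-case payoff for each row is route A: 4, route B: 0, route C: 5, route D: 0.
The best of these is 5.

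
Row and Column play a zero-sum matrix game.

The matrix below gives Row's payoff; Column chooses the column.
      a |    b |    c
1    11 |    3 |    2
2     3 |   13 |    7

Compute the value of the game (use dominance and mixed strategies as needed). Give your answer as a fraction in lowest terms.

Column b is strictly dominated by c for Column (it gives Row more in every row).
The remaining 2×2 game on (1, 2) × (a, c) has no saddle point. Let Row play 1 with probability p; indifference gives 11p + 3(1−p) = 2p + 7(1−p), so p = 4/13.
Similarly Column's optimal q on a is 5/13, and the value is 11·(5/13) + (2)·(8/13) = 71/13.

71/13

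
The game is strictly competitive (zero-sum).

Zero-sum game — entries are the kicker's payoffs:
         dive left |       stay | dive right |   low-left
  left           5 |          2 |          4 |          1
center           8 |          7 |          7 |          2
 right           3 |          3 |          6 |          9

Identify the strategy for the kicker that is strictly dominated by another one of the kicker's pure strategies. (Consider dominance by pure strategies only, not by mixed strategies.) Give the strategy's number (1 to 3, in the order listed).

Compare left with center: 8 > 5, 7 > 2, 7 > 4, 2 > 1.
So center strictly dominates left for the kicker; left is strictly dominated.

1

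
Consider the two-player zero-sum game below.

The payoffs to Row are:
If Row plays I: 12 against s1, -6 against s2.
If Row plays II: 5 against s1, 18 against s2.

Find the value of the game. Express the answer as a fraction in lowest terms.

Row minima are -6 and 5, so Row's maximin is 5; column maxima are 12 and 18, so Column's minimax is 12. These differ, so the equilibrium is in mixed strategies.
Let Row play I with probability p. Column is indifferent when 12p + 5(1−p) = −6p + 18(1−p), giving p = 13/31.
Let Column play s1 with probability q. Row is indifferent when 12q − 6(1−q) = 5q + 18(1−q), giving q = 24/31.
The value is 12·(24/31) + (-6)·(7/31) = 246/31.

246/31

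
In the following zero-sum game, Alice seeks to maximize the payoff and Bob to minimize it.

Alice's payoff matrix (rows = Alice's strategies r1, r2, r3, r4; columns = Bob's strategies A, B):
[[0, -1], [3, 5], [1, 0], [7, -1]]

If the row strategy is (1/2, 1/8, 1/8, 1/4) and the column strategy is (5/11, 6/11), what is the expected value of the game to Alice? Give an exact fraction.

21/22

Against (5/11, 6/11), each row's expected payoff is r1: -6/11; r2: 45/11; r3: 5/11; r4: 29/11.
Taking the (1/2, 1/8, 1/8, 1/4)-weighted average: (1/2)·(-6/11) + (1/8)·(45/11) + (1/8)·(5/11) + (1/4)·(29/11) = 21/22.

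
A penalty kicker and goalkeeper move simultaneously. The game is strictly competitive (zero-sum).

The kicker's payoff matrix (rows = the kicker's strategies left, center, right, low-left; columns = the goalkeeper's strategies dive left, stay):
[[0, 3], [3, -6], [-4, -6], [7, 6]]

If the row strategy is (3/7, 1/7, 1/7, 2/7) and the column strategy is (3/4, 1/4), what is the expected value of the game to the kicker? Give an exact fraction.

Against (3/4, 1/4), each row's expected payoff is left: 3/4; center: 3/4; right: -9/2; low-left: 27/4.
Taking the (3/7, 1/7, 1/7, 2/7)-weighted average: (3/7)·(3/4) + (1/7)·(3/4) + (1/7)·(-9/2) + (2/7)·(27/4) = 12/7.

12/7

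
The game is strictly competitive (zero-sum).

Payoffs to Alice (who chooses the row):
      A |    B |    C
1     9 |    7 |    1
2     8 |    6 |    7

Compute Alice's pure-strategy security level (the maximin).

6

The worst-case payoff for each row is 1: 1, 2: 6.
The best of these is 6.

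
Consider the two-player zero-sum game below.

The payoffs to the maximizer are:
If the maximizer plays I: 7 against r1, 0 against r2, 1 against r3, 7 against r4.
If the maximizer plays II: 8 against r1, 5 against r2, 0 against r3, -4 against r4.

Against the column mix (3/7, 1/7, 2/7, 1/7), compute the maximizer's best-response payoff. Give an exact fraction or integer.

I: (7)·(3/7) + (0)·(1/7) + (1)·(2/7) + (7)·(1/7) = 30/7.
II: (8)·(3/7) + (5)·(1/7) + (0)·(2/7) + (-4)·(1/7) = 25/7.
The best pure response is I with expected payoff 30/7.

30/7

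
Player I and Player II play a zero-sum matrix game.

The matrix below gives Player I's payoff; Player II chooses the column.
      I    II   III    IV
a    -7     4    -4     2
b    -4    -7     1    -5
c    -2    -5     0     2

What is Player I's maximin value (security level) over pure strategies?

-5

The worst-case payoff for each row is a: -7, b: -7, c: -5.
The best of these is -5.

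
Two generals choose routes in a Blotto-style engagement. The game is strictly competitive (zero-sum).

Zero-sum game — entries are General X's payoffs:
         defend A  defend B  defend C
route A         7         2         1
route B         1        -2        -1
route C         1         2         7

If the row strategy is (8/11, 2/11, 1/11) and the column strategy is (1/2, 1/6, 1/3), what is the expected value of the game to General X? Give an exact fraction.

Against (1/2, 1/6, 1/3), each row's expected payoff is route A: 25/6; route B: -1/6; route C: 19/6.
Taking the (8/11, 2/11, 1/11)-weighted average: (8/11)·(25/6) + (2/11)·(-1/6) + (1/11)·(19/6) = 217/66.

217/66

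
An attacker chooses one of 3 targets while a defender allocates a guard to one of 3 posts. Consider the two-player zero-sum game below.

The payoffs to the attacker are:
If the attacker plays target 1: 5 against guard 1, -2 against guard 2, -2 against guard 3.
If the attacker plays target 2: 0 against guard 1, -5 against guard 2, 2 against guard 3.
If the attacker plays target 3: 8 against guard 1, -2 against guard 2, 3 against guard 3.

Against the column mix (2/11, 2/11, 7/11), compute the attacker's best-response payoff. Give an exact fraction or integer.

target 1: (5)·(2/11) + (-2)·(2/11) + (-2)·(7/11) = -8/11.
target 2: (0)·(2/11) + (-5)·(2/11) + (2)·(7/11) = 4/11.
target 3: (8)·(2/11) + (-2)·(2/11) + (3)·(7/11) = 3.
The best pure response is target 3 with expected payoff 3.

3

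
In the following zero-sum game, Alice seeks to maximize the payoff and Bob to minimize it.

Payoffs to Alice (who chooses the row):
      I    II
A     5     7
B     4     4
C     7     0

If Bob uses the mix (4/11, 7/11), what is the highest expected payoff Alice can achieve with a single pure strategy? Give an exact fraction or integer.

A: (5)·(4/11) + (7)·(7/11) = 69/11.
B: (4)·(4/11) + (4)·(7/11) = 4.
C: (7)·(4/11) + (0)·(7/11) = 28/11.
The best pure response is A with expected payoff 69/11.

69/11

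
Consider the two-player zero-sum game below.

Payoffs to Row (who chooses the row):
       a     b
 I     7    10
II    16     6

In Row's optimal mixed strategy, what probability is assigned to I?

10/13

Row minima are 7 and 6, so Row's maximin is 7; column maxima are 16 and 10, so Column's minimax is 10. These differ, so the equilibrium is in mixed strategies.
Let Row play I with probability p. Column is indifferent when 7p + 16(1−p) = 10p + 6(1−p), giving p = 10/13.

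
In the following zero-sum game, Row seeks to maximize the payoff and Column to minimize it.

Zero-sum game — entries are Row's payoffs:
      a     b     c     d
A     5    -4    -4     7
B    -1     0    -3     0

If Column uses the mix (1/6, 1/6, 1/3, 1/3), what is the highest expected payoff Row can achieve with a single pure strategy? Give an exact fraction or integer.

A: (5)·(1/6) + (-4)·(1/6) + (-4)·(1/3) + (7)·(1/3) = 7/6.
B: (-1)·(1/6) + (0)·(1/6) + (-3)·(1/3) + (0)·(1/3) = -7/6.
The best pure response is A with expected payoff 7/6.

7/6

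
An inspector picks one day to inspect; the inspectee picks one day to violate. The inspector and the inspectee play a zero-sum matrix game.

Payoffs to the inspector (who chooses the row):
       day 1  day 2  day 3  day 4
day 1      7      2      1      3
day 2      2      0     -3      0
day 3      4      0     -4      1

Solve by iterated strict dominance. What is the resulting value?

Column day 4 is strictly dominated by day 3 for the inspectee (1<3, -3<0, -4<1); eliminate day 4.
Row day 2 is strictly dominated by row day 1 (7>2, 2>0, 1>-3); eliminate day 2.
Row day 3 is strictly dominated by row day 1 (7>4, 2>0, 1>-4); eliminate day 3.
Column day 1 is strictly dominated by day 2 for the inspectee (2<7); eliminate day 1.
Column day 2 is strictly dominated by day 3 for the inspectee (1<2); eliminate day 2.
Only (day 1, day 3) remains, with payoff 1.

1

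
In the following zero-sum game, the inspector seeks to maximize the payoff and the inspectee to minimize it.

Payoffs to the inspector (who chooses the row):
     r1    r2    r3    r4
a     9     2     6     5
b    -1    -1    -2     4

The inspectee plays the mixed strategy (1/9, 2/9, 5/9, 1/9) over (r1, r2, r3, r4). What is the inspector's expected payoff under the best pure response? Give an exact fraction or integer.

16/3

a: (9)·(1/9) + (2)·(2/9) + (6)·(5/9) + (5)·(1/9) = 16/3.
b: (-1)·(1/9) + (-1)·(2/9) + (-2)·(5/9) + (4)·(1/9) = -1.
The best pure response is a with expected payoff 16/3.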